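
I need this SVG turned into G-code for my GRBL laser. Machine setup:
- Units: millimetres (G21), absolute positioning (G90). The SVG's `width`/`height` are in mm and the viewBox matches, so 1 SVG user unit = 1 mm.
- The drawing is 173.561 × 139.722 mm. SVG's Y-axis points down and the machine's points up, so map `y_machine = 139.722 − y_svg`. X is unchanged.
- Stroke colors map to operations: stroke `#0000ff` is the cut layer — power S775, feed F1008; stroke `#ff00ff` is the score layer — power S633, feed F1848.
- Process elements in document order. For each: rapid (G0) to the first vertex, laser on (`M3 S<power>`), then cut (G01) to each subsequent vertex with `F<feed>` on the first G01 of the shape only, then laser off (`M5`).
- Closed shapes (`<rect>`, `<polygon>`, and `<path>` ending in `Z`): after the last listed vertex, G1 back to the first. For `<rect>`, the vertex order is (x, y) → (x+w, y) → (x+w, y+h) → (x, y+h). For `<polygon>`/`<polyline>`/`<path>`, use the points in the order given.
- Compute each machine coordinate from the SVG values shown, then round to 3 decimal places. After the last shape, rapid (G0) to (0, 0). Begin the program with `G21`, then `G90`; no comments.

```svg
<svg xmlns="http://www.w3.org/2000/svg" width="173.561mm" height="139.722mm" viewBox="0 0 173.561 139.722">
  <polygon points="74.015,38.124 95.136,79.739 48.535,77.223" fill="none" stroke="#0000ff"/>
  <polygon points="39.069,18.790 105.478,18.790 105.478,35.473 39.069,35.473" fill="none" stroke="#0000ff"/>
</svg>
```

viewBox `0 0 173.561 139.722` with mm width/height → 1 unit = 1 mm. Flip: y_m = 139.722 − y_svg.

**Shape 1** — `<polygon>` regular polygon, stroke `#0000ff` → cut (S775, F1008). Machine vertices: (74.015,101.598) → (95.136,59.983) → (48.535,62.499) → (74.015,101.598). Closed: final G1 returns to the first vertex.

**Shape 2** — `<polygon>` rectangle, stroke `#0000ff` → cut (S775, F1008). Machine vertices: (39.069,120.932) → (105.478,120.932) → (105.478,104.249) → (39.069,104.249) → (39.069,120.932). Closed: final G1 returns to the first vertex.

G21
G90
G0 X74.015 Y101.598
M3 S775
G01 X95.136 Y59.983 F1008
G01 X48.535 Y62.499
G01 X74.015 Y101.598
M5
G0 X39.069 Y120.932
M3 S775
G01 X105.478 Y120.932 F1008
G01 X105.478 Y104.249
G01 X39.069 Y104.249
G01 X39.069 Y120.932
M5
G0 X0.000 Y0.000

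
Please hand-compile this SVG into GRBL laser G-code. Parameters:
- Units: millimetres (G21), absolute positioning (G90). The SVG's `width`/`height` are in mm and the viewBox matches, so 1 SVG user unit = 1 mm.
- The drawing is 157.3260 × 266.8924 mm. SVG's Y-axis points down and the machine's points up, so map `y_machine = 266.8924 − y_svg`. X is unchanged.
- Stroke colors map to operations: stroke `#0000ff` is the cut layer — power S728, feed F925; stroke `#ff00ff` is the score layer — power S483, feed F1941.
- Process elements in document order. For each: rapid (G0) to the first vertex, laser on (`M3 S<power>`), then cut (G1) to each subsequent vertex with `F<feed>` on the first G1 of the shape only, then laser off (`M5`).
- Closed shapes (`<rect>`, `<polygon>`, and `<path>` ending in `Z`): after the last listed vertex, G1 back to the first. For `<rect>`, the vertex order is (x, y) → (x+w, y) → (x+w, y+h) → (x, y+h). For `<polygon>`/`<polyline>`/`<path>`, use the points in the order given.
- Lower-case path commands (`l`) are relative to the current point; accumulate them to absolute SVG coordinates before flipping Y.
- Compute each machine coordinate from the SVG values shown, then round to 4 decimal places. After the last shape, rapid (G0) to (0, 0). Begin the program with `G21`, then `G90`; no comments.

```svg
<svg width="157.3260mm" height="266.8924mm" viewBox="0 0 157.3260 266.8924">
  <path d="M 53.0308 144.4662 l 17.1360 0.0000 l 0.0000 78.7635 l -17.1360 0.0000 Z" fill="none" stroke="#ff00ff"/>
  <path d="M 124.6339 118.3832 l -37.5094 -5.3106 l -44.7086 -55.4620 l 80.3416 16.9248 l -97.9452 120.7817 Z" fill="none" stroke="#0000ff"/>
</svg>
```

1 u = 1 mm; y_m = 266.8924 − y.

[1] `<path>` rectangle, #ff00ff→score S483 F1941: (53.0308,122.4262) → (70.1668,122.4262) → (70.1668,43.6627) → (53.0308,43.6627) → (53.0308,122.4262) (closed)

[2] `<path>` closed polygon, #0000ff→cut S728 F925: (124.6339,148.5092) → (87.1245,153.8198) → (42.4159,209.2818) → (122.7575,192.3570) → (24.8123,71.5753) → (124.6339,148.5092) (closed)

G21
G90
G0 X53.0308 Y122.4262
M3 S483
G1 X70.1668 Y122.4262 F1941
G1 X70.1668 Y43.6627
G1 X53.0308 Y43.6627
G1 X53.0308 Y122.4262
M5
G0 X124.6339 Y148.5092
M3 S728
G1 X87.1245 Y153.8198 F925
G1 X42.4159 Y209.2818
G1 X122.7575 Y192.3570
G1 X24.8123 Y71.5753
G1 X124.6339 Y148.5092
M5
G0 X0.0000 Y0.0000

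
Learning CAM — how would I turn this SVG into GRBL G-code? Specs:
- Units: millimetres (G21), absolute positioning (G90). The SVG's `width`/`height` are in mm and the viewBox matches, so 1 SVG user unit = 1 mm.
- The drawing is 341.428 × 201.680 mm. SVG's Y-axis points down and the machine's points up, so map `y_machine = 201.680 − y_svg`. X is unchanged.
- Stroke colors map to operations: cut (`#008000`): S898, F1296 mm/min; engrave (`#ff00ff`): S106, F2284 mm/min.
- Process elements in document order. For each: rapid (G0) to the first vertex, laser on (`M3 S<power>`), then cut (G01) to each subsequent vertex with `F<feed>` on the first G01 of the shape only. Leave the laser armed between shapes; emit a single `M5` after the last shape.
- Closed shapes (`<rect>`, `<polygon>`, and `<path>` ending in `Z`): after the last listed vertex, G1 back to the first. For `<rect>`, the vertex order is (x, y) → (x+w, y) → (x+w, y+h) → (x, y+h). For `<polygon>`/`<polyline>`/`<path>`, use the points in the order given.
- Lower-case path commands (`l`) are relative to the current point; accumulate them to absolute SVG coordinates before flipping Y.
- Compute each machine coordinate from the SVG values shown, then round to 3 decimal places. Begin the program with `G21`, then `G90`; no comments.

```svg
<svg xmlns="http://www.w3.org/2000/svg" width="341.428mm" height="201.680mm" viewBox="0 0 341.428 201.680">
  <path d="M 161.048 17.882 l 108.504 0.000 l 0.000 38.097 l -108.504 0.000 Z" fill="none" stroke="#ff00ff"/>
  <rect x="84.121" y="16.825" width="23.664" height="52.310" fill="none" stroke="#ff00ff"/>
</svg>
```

1 u = 1 mm; y_m = 201.680 − y.

[1] `<path>` rectangle, #ff00ff→engrave S106 F2284: (161.048,183.798) → (269.552,183.798) → (269.552,145.701) → (161.048,145.701) → (161.048,183.798) (closed)

[2] `<rect>` rectangle, #ff00ff→engrave S106 F2284: (84.121,184.855) → (107.785,184.855) → (107.785,132.545) → (84.121,132.545) → (84.121,184.855) (closed)

G21
G90
G0 X161.048 Y183.798
M3 S106
G01 X269.552 Y183.798 F2284
G01 X269.552 Y145.701
G01 X161.048 Y145.701
G01 X161.048 Y183.798
G0 X84.121 Y184.855
M3 S106
G01 X107.785 Y184.855 F2284
G01 X107.785 Y132.545
G01 X84.121 Y132.545
G01 X84.121 Y184.855
M5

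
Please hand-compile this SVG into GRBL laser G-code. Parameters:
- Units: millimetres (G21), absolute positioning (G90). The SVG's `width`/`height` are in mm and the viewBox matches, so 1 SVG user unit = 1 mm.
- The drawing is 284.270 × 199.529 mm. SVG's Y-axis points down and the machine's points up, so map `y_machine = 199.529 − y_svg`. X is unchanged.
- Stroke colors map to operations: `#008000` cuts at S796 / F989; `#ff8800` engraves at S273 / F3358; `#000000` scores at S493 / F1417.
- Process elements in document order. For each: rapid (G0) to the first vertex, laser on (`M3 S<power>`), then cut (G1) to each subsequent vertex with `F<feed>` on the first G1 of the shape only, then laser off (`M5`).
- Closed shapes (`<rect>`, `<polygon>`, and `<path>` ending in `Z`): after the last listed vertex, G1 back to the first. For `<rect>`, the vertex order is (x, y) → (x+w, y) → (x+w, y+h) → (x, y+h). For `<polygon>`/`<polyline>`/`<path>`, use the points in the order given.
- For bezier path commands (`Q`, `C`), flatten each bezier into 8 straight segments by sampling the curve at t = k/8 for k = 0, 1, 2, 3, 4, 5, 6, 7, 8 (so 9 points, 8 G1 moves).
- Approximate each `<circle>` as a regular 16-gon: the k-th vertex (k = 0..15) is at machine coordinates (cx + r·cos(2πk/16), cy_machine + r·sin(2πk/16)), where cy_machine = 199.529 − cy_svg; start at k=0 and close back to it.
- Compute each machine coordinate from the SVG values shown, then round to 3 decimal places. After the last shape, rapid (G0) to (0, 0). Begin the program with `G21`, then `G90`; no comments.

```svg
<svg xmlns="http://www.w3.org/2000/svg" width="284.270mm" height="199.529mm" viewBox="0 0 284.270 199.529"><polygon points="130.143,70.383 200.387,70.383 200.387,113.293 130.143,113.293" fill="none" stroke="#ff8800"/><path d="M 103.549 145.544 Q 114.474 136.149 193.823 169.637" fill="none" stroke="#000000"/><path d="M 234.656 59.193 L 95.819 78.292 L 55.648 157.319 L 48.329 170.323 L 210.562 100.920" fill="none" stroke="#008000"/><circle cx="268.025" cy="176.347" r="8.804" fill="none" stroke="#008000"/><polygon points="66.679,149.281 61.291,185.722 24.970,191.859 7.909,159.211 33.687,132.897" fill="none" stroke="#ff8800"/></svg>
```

Since the viewBox matches the mm dimensions, user units are millimetres directly. The only transform is the Y-flip y_m = 199.529 − y_svg.

Shape 1 is a rectangle drawn with `<polygon>`. Its stroke #ff8800 means engrave at S273, F3358. After flipping Y the toolpath is (130.143,129.146) → (200.387,129.146) → (200.387,86.236) → (130.143,86.236) → (130.143,129.146), returning to the start.

Shape 2 is a quadratic bezier drawn with `<path>`. Its stroke #000000 means score at S493, F1417. After flipping Y the toolpath is (103.549,53.985) → (107.349,55.664) → (113.288,56.002) → (121.365,55.001) → (131.580,52.659) → (143.933,48.978) → (158.425,43.956) → (175.055,37.594) → (193.823,29.892).

Shape 3 is a open polyline drawn with `<path>`. Its stroke #008000 means cut at S796, F989. After flipping Y the toolpath is (234.656,140.336) → (95.819,121.237) → (55.648,42.210) → (48.329,29.206) → (210.562,98.609).

Shape 4 is a circle drawn with `<circle>`. Its stroke #008000 means cut at S796, F989. After flipping Y the toolpath is (276.829,23.182) → (276.159,26.551) → (274.250,29.407) → (271.394,31.316) → (268.025,31.986) → (264.656,31.316) → (261.800,29.407) → (259.891,26.551) → (259.221,23.182) → (259.891,19.813) → (261.800,16.957) → (264.656,15.048) → (268.025,14.378) → (271.394,15.048) → (274.250,16.957) → (276.159,19.813) → (276.829,23.182), returning to the start.

Shape 5 is a regular polygon drawn with `<polygon>`. Its stroke #ff8800 means engrave at S273, F3358. After flipping Y the toolpath is (66.679,50.248) → (61.291,13.807) → (24.970,7.670) → (7.909,40.318) → (33.687,66.632) → (66.679,50.248), returning to the start.

G21
G90
G0 X130.143 Y129.146
M3 S273
G1 X200.387 Y129.146 F3358
G1 X200.387 Y86.236
G1 X130.143 Y86.236
G1 X130.143 Y129.146
M5
G0 X103.549 Y53.985
M3 S493
G1 X107.349 Y55.664 F1417
G1 X113.288 Y56.002
G1 X121.365 Y55.001
G1 X131.580 Y52.659
G1 X143.933 Y48.978
G1 X158.425 Y43.956
G1 X175.055 Y37.594
G1 X193.823 Y29.892
M5
G0 X234.656 Y140.336
M3 S796
G1 X95.819 Y121.237 F989
G1 X55.648 Y42.210
G1 X48.329 Y29.206
G1 X210.562 Y98.609
M5
G0 X276.829 Y23.182
M3 S796
G1 X276.159 Y26.551 F989
G1 X274.250 Y29.407
G1 X271.394 Y31.316
G1 X268.025 Y31.986
G1 X264.656 Y31.316
G1 X261.800 Y29.407
G1 X259.891 Y26.551
G1 X259.221 Y23.182
G1 X259.891 Y19.813
G1 X261.800 Y16.957
G1 X264.656 Y15.048
G1 X268.025 Y14.378
G1 X271.394 Y15.048
G1 X274.250 Y16.957
G1 X276.159 Y19.813
G1 X276.829 Y23.182
M5
G0 X66.679 Y50.248
M3 S273
G1 X61.291 Y13.807 F3358
G1 X24.970 Y7.670
G1 X7.909 Y40.318
G1 X33.687 Y66.632
G1 X66.679 Y50.248
M5
G0 X0.000 Y0.000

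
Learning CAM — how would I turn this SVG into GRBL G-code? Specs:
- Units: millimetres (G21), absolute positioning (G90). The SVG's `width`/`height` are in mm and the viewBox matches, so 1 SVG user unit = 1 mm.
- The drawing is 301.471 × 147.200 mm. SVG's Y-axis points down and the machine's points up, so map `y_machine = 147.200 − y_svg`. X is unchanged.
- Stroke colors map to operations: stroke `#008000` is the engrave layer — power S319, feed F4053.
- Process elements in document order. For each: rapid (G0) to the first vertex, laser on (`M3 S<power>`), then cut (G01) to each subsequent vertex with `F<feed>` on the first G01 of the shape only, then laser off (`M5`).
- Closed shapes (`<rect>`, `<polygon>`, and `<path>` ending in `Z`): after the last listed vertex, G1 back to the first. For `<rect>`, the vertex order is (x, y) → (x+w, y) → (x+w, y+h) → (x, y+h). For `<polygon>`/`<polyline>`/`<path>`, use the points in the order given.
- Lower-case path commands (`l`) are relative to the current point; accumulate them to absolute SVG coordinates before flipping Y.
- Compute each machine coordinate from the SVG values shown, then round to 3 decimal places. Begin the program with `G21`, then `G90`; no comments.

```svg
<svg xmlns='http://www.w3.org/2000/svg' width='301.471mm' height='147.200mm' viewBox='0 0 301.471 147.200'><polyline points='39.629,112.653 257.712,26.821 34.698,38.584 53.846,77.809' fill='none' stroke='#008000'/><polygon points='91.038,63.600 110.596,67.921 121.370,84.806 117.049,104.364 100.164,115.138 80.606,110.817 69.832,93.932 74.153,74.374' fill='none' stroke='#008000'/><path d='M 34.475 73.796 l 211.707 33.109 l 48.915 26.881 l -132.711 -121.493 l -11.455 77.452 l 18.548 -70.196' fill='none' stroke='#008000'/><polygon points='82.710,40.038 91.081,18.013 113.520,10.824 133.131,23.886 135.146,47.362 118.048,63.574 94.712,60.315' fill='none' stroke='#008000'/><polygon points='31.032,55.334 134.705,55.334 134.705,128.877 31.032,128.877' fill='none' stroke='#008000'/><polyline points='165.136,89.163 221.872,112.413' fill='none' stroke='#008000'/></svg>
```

G21
G90
G0 X39.629 Y34.547
M3 S319
G01 X257.712 Y120.379 F4053
G01 X34.698 Y108.616
G01 X53.846 Y69.391
M5
G0 X91.038 Y83.600
M3 S319
G01 X110.596 Y79.279 F4053
G01 X121.370 Y62.394
G01 X117.049 Y42.836
G01 X100.164 Y32.062
G01 X80.606 Y36.383
G01 X69.832 Y53.268
G01 X74.153 Y72.826
G01 X91.038 Y83.600
M5
G0 X34.475 Y73.404
M3 S319
G01 X246.182 Y40.295 F4053
G01 X295.097 Y13.414
G01 X162.386 Y134.907
G01 X150.931 Y57.455
G01 X169.479 Y127.651
M5
G0 X82.710 Y107.162
M3 S319
G01 X91.081 Y129.187 F4053
G01 X113.520 Y136.376
G01 X133.131 Y123.314
G01 X135.146 Y99.838
G01 X118.048 Y83.626
G01 X94.712 Y86.885
G01 X82.710 Y107.162
M5
G0 X31.032 Y91.866
M3 S319
G01 X134.705 Y91.866 F4053
G01 X134.705 Y18.323
G01 X31.032 Y18.323
G01 X31.032 Y91.866
M5
G0 X165.136 Y58.037
M3 S319
G01 X221.872 Y34.787 F4053
M5

1 u = 1 mm; y_m = 147.200 − y.

[1] `<polyline>` open polyline, #008000→engrave S319 F4053: (39.629,34.547) → (257.712,120.379) → (34.698,108.616) → (53.846,69.391)

[2] `<polygon>` regular polygon, #008000→engrave S319 F4053: (91.038,83.600) → (110.596,79.279) → (121.370,62.394) → (117.049,42.836) → (100.164,32.062) → (80.606,36.383) → (69.832,53.268) → (74.153,72.826) → (91.038,83.600) (closed)

[3] `<path>` open polyline, #008000→engrave S319 F4053: (34.475,73.404) → (246.182,40.295) → (295.097,13.414) → (162.386,134.907) → (150.931,57.455) → (169.479,127.651)

[4] `<polygon>` regular polygon, #008000→engrave S319 F4053: (82.710,107.162) → (91.081,129.187) → (113.520,136.376) → (133.131,123.314) → (135.146,99.838) → (118.048,83.626) → (94.712,86.885) → (82.710,107.162) (closed)

[5] `<polygon>` rectangle, #008000→engrave S319 F4053: (31.032,91.866) → (134.705,91.866) → (134.705,18.323) → (31.032,18.323) → (31.032,91.866) (closed)

[6] `<polyline>` line segment, #008000→engrave S319 F4053: (165.136,58.037) → (221.872,34.787)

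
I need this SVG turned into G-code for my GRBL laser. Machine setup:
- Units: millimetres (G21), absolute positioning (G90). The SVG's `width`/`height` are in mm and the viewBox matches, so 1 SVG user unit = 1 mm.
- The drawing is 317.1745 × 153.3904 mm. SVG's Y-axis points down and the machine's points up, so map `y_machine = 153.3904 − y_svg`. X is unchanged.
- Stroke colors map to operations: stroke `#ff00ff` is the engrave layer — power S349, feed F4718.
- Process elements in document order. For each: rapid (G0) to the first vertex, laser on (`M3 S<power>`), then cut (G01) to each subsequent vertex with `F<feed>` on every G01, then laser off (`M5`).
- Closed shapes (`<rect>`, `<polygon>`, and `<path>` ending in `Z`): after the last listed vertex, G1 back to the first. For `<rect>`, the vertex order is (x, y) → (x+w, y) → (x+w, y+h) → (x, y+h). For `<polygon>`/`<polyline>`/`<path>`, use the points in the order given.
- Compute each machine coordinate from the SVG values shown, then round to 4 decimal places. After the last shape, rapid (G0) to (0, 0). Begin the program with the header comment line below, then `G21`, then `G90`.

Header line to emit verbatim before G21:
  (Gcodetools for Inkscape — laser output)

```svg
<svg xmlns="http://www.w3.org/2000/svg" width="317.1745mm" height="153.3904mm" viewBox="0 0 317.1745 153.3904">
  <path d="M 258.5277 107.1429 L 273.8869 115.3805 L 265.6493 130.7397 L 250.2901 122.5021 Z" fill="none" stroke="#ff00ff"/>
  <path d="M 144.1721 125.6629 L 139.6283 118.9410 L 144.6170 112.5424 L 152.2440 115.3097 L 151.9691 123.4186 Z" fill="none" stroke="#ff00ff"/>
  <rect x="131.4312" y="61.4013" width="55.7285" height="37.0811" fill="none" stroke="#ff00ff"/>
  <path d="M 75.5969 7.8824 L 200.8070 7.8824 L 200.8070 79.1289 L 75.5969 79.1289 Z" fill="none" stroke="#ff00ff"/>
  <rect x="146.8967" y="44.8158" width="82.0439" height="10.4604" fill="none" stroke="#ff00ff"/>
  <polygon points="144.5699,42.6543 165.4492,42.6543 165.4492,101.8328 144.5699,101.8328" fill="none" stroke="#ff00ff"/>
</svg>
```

(Gcodetools for Inkscape — laser output)
G21
G90
G0 X258.5277 Y46.2475
M3 S349
G01 X273.8869 Y38.0099 F4718
G01 X265.6493 Y22.6507 F4718
G01 X250.2901 Y30.8883 F4718
G01 X258.5277 Y46.2475 F4718
M5
G0 X144.1721 Y27.7275
M3 S349
G01 X139.6283 Y34.4494 F4718
G01 X144.6170 Y40.8480 F4718
G01 X152.2440 Y38.0807 F4718
G01 X151.9691 Y29.9718 F4718
G01 X144.1721 Y27.7275 F4718
M5
G0 X131.4312 Y91.9891
M3 S349
G01 X187.1597 Y91.9891 F4718
G01 X187.1597 Y54.9080 F4718
G01 X131.4312 Y54.9080 F4718
G01 X131.4312 Y91.9891 F4718
M5
G0 X75.5969 Y145.5080
M3 S349
G01 X200.8070 Y145.5080 F4718
G01 X200.8070 Y74.2615 F4718
G01 X75.5969 Y74.2615 F4718
G01 X75.5969 Y145.5080 F4718
M5
G0 X146.8967 Y108.5746
M3 S349
G01 X228.9406 Y108.5746 F4718
G01 X228.9406 Y98.1142 F4718
G01 X146.8967 Y98.1142 F4718
G01 X146.8967 Y108.5746 F4718
M5
G0 X144.5699 Y110.7361
M3 S349
G01 X165.4492 Y110.7361 F4718
G01 X165.4492 Y51.5576 F4718
G01 X144.5699 Y51.5576 F4718
G01 X144.5699 Y110.7361 F4718
M5
G0 X0.0000 Y0.0000

viewBox `0 0 317.1745 153.3904` with mm width/height → 1 unit = 1 mm. Flip: y_m = 153.3904 − y_svg.

**Shape 1** — `<path>` regular polygon, stroke `#ff00ff` → engrave (S349, F4718). Machine vertices: (258.5277,46.2475) → (273.8869,38.0099) → (265.6493,22.6507) → (250.2901,30.8883) → (258.5277,46.2475). Closed: final G1 returns to the first vertex.

**Shape 2** — `<path>` regular polygon, stroke `#ff00ff` → engrave (S349, F4718). Machine vertices: (144.1721,27.7275) → (139.6283,34.4494) → (144.6170,40.8480) → (152.2440,38.0807) → (151.9691,29.9718) → (144.1721,27.7275). Closed: final G1 returns to the first vertex.

**Shape 3** — `<rect>` rectangle, stroke `#ff00ff` → engrave (S349, F4718). Machine vertices: (131.4312,91.9891) → (187.1597,91.9891) → (187.1597,54.9080) → (131.4312,54.9080) → (131.4312,91.9891). Closed: final G1 returns to the first vertex.

**Shape 4** — `<path>` rectangle, stroke `#ff00ff` → engrave (S349, F4718). Machine vertices: (75.5969,145.5080) → (200.8070,145.5080) → (200.8070,74.2615) → (75.5969,74.2615) → (75.5969,145.5080). Closed: final G1 returns to the first vertex.

**Shape 5** — `<rect>` rectangle, stroke `#ff00ff` → engrave (S349, F4718). Machine vertices: (146.8967,108.5746) → (228.9406,108.5746) → (228.9406,98.1142) → (146.8967,98.1142) → (146.8967,108.5746). Closed: final G1 returns to the first vertex.

**Shape 6** — `<polygon>` rectangle, stroke `#ff00ff` → engrave (S349, F4718). Machine vertices: (144.5699,110.7361) → (165.4492,110.7361) → (165.4492,51.5576) → (144.5699,51.5576) → (144.5699,110.7361). Closed: final G1 returns to the first vertex.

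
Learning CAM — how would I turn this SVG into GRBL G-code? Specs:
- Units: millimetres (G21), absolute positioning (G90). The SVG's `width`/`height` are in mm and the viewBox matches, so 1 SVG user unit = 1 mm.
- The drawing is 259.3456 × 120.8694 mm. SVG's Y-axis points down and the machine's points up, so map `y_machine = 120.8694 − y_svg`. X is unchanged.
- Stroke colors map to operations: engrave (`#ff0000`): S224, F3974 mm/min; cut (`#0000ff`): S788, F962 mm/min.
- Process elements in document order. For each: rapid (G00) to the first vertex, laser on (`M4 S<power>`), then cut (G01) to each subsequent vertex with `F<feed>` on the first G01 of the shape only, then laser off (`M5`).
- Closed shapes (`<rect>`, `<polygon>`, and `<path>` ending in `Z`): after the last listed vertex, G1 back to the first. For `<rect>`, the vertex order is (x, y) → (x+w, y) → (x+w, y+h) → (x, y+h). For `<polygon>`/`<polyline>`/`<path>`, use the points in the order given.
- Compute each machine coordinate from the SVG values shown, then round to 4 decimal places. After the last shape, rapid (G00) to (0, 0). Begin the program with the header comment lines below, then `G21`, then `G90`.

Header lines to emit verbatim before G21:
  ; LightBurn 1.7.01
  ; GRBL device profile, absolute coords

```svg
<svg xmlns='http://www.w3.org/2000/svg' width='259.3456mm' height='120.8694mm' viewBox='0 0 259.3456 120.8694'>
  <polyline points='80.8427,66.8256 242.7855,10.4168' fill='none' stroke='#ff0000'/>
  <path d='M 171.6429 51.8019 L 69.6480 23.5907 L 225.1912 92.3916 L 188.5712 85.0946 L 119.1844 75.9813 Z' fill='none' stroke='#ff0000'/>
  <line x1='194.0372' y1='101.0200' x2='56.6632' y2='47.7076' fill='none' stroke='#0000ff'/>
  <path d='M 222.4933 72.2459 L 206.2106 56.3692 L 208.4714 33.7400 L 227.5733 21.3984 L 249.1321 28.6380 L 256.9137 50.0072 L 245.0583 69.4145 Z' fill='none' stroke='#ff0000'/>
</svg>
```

viewBox `0 0 259.3456 120.8694` with mm width/height → 1 unit = 1 mm. Flip: y_m = 120.8694 − y_svg.

**Shape 1** — `<polyline>` line segment, stroke `#ff0000` → engrave (S224, F3974). Machine vertices: (80.8427,54.0438) → (242.7855,110.4526). Open path.

**Shape 2** — `<path>` closed polygon, stroke `#ff0000` → engrave (S224, F3974). Machine vertices: (171.6429,69.0675) → (69.6480,97.2787) → (225.1912,28.4778) → (188.5712,35.7748) → (119.1844,44.8881) → (171.6429,69.0675). Closed: final G1 returns to the first vertex.

**Shape 3** — `<line>` line segment, stroke `#0000ff` → cut (S788, F962). Machine vertices: (194.0372,19.8494) → (56.6632,73.1618). Open path.

**Shape 4** — `<path>` regular polygon, stroke `#ff0000` → engrave (S224, F3974). Machine vertices: (222.4933,48.6235) → (206.2106,64.5002) → (208.4714,87.1294) → (227.5733,99.4710) → (249.1321,92.2314) → (256.9137,70.8622) → (245.0583,51.4549) → (222.4933,48.6235). Closed: final G1 returns to the first vertex.

; LightBurn 1.7.01
; GRBL device profile, absolute coords
G21
G90
G00 X80.8427 Y54.0438
M4 S224
G01 X242.7855 Y110.4526 F3974
M5
G00 X171.6429 Y69.0675
M4 S224
G01 X69.6480 Y97.2787 F3974
G01 X225.1912 Y28.4778
G01 X188.5712 Y35.7748
G01 X119.1844 Y44.8881
G01 X171.6429 Y69.0675
M5
G00 X194.0372 Y19.8494
M4 S788
G01 X56.6632 Y73.1618 F962
M5
G00 X222.4933 Y48.6235
M4 S224
G01 X206.2106 Y64.5002 F3974
G01 X208.4714 Y87.1294
G01 X227.5733 Y99.4710
G01 X249.1321 Y92.2314
G01 X256.9137 Y70.8622
G01 X245.0583 Y51.4549
G01 X222.4933 Y48.6235
M5
G00 X0.0000 Y0.0000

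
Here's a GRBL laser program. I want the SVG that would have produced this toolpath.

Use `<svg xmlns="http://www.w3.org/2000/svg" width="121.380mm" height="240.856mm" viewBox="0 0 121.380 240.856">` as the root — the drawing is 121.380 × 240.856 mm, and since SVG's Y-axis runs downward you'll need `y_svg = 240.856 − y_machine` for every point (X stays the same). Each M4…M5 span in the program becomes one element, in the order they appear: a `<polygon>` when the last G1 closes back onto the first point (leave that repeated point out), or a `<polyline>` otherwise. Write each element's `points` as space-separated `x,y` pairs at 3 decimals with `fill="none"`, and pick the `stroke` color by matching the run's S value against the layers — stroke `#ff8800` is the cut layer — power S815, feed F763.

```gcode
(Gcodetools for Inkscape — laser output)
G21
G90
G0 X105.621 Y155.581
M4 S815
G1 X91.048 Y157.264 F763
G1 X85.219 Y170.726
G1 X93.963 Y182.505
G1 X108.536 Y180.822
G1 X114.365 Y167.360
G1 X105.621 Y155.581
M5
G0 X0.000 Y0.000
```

<svg xmlns="http://www.w3.org/2000/svg" width="121.380mm" height="240.856mm" viewBox="0 0 121.380 240.856">
  <polygon points="105.621,85.275 91.048,83.592 85.219,70.130 93.963,58.351 108.536,60.034 114.365,73.496" fill="none" stroke="#ff8800"/>
</svg>

Each laser-on run becomes one SVG element. Flip Y back into SVG space with y_svg = 240.856 − y_machine. Every run uses S815, so all elements get stroke `#ff8800` (cut).

Run 1: The run returns to its start, so emit a `<polygon>` with points (Y-flipped): 105.621,85.275 91.048,83.592 85.219,70.130 93.963,58.351 108.536,60.034 114.365,73.496.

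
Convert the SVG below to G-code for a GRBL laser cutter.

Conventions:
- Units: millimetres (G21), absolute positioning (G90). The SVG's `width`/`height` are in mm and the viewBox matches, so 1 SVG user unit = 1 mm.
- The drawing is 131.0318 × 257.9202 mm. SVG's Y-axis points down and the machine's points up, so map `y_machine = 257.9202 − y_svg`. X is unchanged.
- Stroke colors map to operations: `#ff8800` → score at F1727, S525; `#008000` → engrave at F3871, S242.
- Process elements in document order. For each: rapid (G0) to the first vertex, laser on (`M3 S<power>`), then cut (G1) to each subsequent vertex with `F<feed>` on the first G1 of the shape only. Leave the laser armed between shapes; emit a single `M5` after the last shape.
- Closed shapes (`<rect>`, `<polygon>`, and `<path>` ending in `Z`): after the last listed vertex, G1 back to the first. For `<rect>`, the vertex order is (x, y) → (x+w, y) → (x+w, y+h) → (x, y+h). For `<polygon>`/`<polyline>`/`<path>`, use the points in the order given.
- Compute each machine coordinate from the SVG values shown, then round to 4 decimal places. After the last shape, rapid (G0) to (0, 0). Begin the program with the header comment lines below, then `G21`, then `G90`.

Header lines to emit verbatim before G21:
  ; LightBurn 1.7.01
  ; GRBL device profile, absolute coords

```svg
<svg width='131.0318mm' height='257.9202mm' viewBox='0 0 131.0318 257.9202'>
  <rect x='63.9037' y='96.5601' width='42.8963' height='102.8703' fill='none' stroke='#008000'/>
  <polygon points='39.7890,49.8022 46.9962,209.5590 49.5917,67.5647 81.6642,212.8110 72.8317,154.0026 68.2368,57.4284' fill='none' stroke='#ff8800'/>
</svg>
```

viewBox `0 0 131.0318 257.9202` with mm width/height → 1 unit = 1 mm. Flip: y_m = 257.9202 − y_svg.

**Shape 1** — `<rect>` rectangle, stroke `#008000` → engrave (S242, F3871). Machine vertices: (63.9037,161.3601) → (106.8000,161.3601) → (106.8000,58.4898) → (63.9037,58.4898) → (63.9037,161.3601). Closed: final G1 returns to the first vertex.

**Shape 2** — `<polygon>` closed polygon, stroke `#ff8800` → score (S525, F1727). Machine vertices: (39.7890,208.1180) → (46.9962,48.3612) → (49.5917,190.3555) → (81.6642,45.1092) → (72.8317,103.9176) → (68.2368,200.4918) → (39.7890,208.1180). Closed: final G1 returns to the first vertex.

; LightBurn 1.7.01
; GRBL device profile, absolute coords
G21
G90
G0 X63.9037 Y161.3601
M3 S242
G1 X106.8000 Y161.3601 F3871
G1 X106.8000 Y58.4898
G1 X63.9037 Y58.4898
G1 X63.9037 Y161.3601
G0 X39.7890 Y208.1180
M3 S525
G1 X46.9962 Y48.3612 F1727
G1 X49.5917 Y190.3555
G1 X81.6642 Y45.1092
G1 X72.8317 Y103.9176
G1 X68.2368 Y200.4918
G1 X39.7890 Y208.1180
M5
G0 X0.0000 Y0.0000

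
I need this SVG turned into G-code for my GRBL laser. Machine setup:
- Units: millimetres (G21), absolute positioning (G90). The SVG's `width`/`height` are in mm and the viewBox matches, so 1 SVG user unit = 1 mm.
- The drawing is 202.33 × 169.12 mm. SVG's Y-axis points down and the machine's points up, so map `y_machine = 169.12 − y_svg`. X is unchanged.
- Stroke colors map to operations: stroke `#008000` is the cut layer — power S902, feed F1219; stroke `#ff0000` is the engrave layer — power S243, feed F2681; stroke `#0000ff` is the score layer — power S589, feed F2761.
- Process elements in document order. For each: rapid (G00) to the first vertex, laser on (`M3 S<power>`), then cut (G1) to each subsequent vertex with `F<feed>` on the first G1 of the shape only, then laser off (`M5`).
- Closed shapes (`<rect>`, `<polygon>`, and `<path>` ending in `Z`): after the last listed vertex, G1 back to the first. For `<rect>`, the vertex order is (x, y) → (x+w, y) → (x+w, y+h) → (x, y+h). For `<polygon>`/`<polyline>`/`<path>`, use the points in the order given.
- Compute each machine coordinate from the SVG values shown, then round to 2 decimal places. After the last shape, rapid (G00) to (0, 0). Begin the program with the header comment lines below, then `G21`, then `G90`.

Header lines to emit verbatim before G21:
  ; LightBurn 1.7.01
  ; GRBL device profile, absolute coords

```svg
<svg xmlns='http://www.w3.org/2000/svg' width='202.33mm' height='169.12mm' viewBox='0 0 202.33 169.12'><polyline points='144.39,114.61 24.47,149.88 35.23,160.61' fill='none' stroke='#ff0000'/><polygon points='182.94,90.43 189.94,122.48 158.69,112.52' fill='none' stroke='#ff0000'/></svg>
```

; LightBurn 1.7.01
; GRBL device profile, absolute coords
G21
G90
G00 X144.39 Y54.51
M3 S243
G1 X24.47 Y19.24 F2681
G1 X35.23 Y8.51
M5
G00 X182.94 Y78.69
M3 S243
G1 X189.94 Y46.64 F2681
G1 X158.69 Y56.60
G1 X182.94 Y78.69
M5
G00 X0.00 Y0.00

viewBox `0 0 202.33 169.12` with mm width/height → 1 unit = 1 mm. Flip: y_m = 169.12 − y_svg.

**Shape 1** — `<polyline>` open polyline, stroke `#ff0000` → engrave (S243, F2681). Machine vertices: (144.39,54.51) → (24.47,19.24) → (35.23,8.51). Open path.

**Shape 2** — `<polygon>` regular polygon, stroke `#ff0000` → engrave (S243, F2681). Machine vertices: (182.94,78.69) → (189.94,46.64) → (158.69,56.60) → (182.94,78.69). Closed: final G1 returns to the first vertex.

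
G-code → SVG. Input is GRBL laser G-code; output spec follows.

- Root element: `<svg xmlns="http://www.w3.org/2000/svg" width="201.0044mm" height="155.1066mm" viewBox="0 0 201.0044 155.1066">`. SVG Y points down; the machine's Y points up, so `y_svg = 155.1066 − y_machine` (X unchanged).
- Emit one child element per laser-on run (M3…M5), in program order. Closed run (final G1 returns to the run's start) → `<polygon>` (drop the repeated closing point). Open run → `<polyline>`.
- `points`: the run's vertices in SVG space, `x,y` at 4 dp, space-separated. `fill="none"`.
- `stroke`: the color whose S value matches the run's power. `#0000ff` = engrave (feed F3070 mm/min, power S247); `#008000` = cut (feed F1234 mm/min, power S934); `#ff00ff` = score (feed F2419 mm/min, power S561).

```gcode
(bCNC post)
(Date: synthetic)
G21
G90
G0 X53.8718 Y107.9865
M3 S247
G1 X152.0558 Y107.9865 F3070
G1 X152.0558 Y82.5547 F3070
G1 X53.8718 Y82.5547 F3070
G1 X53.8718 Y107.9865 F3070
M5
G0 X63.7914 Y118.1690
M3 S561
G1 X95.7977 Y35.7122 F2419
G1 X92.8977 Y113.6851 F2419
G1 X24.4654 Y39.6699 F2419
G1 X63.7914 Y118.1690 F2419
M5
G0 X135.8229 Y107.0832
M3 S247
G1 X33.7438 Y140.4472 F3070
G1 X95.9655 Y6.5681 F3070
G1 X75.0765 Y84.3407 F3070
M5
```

y_svg = 155.1066 − y_m.

[1] S247→`#0000ff` (engrave); closed run; points: 53.8718,47.1201 152.0558,47.1201 152.0558,72.5519 53.8718,72.5519

[2] S561→`#ff00ff` (score); closed run; points: 63.7914,36.9376 95.7977,119.3944 92.8977,41.4215 24.4654,115.4367

[3] S247→`#0000ff` (engrave); open run; points: 135.8229,48.0234 33.7438,14.6594 95.9655,148.5385 75.0765,70.7659

<svg xmlns="http://www.w3.org/2000/svg" width="201.0044mm" height="155.1066mm" viewBox="0 0 201.0044 155.1066">
  <polygon points="53.8718,47.1201 152.0558,47.1201 152.0558,72.5519 53.8718,72.5519" fill="none" stroke="#0000ff"/>
  <polygon points="63.7914,36.9376 95.7977,119.3944 92.8977,41.4215 24.4654,115.4367" fill="none" stroke="#ff00ff"/>
  <polyline points="135.8229,48.0234 33.7438,14.6594 95.9655,148.5385 75.0765,70.7659" fill="none" stroke="#0000ff"/>
</svg>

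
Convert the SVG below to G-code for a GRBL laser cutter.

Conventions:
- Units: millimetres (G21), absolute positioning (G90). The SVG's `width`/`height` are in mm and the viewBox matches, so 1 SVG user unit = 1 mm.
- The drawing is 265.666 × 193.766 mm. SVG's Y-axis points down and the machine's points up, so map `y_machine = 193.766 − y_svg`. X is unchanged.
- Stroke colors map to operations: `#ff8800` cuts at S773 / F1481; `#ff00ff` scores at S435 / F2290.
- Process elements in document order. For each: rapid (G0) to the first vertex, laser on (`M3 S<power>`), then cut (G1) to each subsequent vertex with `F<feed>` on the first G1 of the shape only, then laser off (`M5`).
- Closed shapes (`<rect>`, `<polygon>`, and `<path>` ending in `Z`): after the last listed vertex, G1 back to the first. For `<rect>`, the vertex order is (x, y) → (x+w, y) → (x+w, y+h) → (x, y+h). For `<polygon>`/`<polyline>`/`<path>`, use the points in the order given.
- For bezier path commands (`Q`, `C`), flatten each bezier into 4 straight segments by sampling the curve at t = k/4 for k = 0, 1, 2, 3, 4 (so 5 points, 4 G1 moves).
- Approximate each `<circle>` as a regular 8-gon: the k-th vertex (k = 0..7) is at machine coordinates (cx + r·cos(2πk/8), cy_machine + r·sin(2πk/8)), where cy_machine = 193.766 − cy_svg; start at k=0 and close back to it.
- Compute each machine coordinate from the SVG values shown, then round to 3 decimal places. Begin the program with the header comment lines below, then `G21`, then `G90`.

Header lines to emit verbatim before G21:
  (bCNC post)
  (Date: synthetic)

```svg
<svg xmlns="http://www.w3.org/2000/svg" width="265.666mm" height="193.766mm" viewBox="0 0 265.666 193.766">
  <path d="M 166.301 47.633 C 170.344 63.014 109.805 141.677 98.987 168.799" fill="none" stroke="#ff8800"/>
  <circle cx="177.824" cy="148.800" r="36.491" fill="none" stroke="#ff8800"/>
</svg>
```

(bCNC post)
(Date: synthetic)
G21
G90
G0 X166.301 Y146.133
M3 S773
G1 X159.010 Y124.526 F1481
G1 X138.217 Y89.953
G1 X114.637 Y53.178
G1 X98.987 Y24.967
M5
G0 X214.315 Y44.966
M3 S773
G1 X203.627 Y70.769 F1481
G1 X177.824 Y81.457
G1 X152.021 Y70.769
G1 X141.333 Y44.966
G1 X152.021 Y19.163
G1 X177.824 Y8.475
G1 X203.627 Y19.163
G1 X214.315 Y44.966
M5

1 u = 1 mm; y_m = 193.766 − y.

[1] `<path>` cubic bezier, #ff8800→cut S773 F1481: (166.301,146.133) → (159.010,124.526) → (138.217,89.953) → (114.637,53.178) → (98.987,24.967)

[2] `<circle>` circle, #ff8800→cut S773 F1481: (214.315,44.966) → (203.627,70.769) → (177.824,81.457) → (152.021,70.769) → (141.333,44.966) → (152.021,19.163) → (177.824,8.475) → (203.627,19.163) → (214.315,44.966) (closed)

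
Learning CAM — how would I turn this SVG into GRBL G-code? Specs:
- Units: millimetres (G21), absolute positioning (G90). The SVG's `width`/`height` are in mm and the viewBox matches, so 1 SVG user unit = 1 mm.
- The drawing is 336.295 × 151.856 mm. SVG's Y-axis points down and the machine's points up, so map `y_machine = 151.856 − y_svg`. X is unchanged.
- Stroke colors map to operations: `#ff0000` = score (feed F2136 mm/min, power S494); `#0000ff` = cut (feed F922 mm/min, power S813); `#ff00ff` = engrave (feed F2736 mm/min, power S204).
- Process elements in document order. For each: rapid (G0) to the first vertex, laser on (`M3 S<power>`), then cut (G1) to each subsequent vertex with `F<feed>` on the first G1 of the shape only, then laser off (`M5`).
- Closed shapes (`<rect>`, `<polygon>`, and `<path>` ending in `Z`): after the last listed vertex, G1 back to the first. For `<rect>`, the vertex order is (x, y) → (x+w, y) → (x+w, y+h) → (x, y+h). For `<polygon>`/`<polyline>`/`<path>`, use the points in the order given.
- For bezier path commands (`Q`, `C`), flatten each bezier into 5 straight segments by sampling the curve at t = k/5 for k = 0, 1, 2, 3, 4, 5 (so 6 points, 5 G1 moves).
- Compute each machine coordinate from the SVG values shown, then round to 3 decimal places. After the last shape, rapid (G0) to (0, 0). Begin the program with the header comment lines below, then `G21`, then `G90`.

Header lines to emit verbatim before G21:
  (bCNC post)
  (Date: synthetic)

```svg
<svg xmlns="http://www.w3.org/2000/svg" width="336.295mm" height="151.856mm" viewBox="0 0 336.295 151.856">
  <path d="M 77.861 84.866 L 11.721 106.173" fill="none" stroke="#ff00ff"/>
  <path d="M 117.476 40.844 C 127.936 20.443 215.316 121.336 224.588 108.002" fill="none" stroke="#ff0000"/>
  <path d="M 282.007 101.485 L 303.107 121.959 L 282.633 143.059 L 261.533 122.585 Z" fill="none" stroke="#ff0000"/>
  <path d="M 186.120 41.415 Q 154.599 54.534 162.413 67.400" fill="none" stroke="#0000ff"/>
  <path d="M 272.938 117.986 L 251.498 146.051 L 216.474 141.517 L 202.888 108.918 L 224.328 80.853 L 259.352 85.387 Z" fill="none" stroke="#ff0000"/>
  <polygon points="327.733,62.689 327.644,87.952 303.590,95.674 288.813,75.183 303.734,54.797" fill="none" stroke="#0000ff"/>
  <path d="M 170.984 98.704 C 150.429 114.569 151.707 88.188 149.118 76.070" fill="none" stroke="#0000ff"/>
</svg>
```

1 u = 1 mm; y_m = 151.856 − y.

[1] `<path>` line segment, #ff00ff→engrave S204 F2736: (77.861,66.990) → (11.721,45.683)

[2] `<path>` cubic bezier, #ff0000→score S494 F2136: (117.476,111.012) → (131.742,110.581) → (157.028,92.345) → (185.892,67.609) → (210.892,47.677) → (224.588,43.854)

[3] `<path>` regular polygon, #ff0000→score S494 F2136: (282.007,50.371) → (303.107,29.897) → (282.633,8.797) → (261.533,29.271) → (282.007,50.371) (closed)

[4] `<path>` quadratic bezier, #0000ff→cut S813 F922: (186.120,110.441) → (175.085,105.204) → (167.197,99.986) → (162.455,94.789) → (160.861,89.613) → (162.413,84.456)

[5] `<path>` regular polygon, #ff0000→score S494 F2136: (272.938,33.870) → (251.498,5.805) → (216.474,10.339) → (202.888,42.938) → (224.328,71.003) → (259.352,66.469) → (272.938,33.870) (closed)

[6] `<polygon>` regular polygon, #0000ff→cut S813 F922: (327.733,89.167) → (327.644,63.904) → (303.590,56.182) → (288.813,76.673) → (303.734,97.059) → (327.733,89.167) (closed)

[7] `<path>` cubic bezier, #0000ff→cut S813 F922: (170.984,53.152) → (161.065,48.250) → (155.153,50.776) → (152.013,58.015) → (150.413,67.256) → (149.118,75.786)

(bCNC post)
(Date: synthetic)
G21
G90
G0 X77.861 Y66.990
M3 S204
G1 X11.721 Y45.683 F2736
M5
G0 X117.476 Y111.012
M3 S494
G1 X131.742 Y110.581 F2136
G1 X157.028 Y92.345
G1 X185.892 Y67.609
G1 X210.892 Y47.677
G1 X224.588 Y43.854
M5
G0 X282.007 Y50.371
M3 S494
G1 X303.107 Y29.897 F2136
G1 X282.633 Y8.797
G1 X261.533 Y29.271
G1 X282.007 Y50.371
M5
G0 X186.120 Y110.441
M3 S813
G1 X175.085 Y105.204 F922
G1 X167.197 Y99.986
G1 X162.455 Y94.789
G1 X160.861 Y89.613
G1 X162.413 Y84.456
M5
G0 X272.938 Y33.870
M3 S494
G1 X251.498 Y5.805 F2136
G1 X216.474 Y10.339
G1 X202.888 Y42.938
G1 X224.328 Y71.003
G1 X259.352 Y66.469
G1 X272.938 Y33.870
M5
G0 X327.733 Y89.167
M3 S813
G1 X327.644 Y63.904 F922
G1 X303.590 Y56.182
G1 X288.813 Y76.673
G1 X303.734 Y97.059
G1 X327.733 Y89.167
M5
G0 X170.984 Y53.152
M3 S813
G1 X161.065 Y48.250 F922
G1 X155.153 Y50.776
G1 X152.013 Y58.015
G1 X150.413 Y67.256
G1 X149.118 Y75.786
M5
G0 X0.000 Y0.000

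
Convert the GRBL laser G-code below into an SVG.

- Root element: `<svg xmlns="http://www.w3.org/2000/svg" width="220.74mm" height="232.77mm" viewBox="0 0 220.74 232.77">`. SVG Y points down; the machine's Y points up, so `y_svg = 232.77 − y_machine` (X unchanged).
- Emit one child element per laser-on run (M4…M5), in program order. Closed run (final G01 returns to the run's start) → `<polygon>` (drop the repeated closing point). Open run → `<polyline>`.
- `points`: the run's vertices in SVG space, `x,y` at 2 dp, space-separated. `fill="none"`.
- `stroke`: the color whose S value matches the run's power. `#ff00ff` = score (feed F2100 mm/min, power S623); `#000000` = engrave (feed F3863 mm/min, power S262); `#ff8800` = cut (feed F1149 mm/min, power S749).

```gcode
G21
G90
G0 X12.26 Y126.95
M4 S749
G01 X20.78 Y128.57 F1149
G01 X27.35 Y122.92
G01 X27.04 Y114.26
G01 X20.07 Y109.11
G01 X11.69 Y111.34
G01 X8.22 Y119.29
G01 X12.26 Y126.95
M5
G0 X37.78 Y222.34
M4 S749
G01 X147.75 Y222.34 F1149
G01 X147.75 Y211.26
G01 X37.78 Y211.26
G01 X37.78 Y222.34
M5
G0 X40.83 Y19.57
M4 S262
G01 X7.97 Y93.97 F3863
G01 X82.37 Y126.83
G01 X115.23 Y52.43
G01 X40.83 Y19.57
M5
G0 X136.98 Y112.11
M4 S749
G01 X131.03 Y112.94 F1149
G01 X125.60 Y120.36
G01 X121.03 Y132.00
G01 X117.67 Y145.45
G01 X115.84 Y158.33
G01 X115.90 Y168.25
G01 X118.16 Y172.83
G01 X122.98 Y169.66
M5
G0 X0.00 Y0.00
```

Each laser-on run becomes one SVG element. Flip Y back into SVG space with y_svg = 232.77 − y_machine.

Run 1: power S749 maps to stroke `#ff8800` (cut). The run returns to its start, so emit a `<polygon>` with points (Y-flipped): 12.26,105.82 20.78,104.20 27.35,109.85 27.04,118.51 20.07,123.66 11.69,121.43 8.22,113.48.

Run 2: power S749 maps to stroke `#ff8800` (cut). The run returns to its start, so emit a `<polygon>` with points (Y-flipped): 37.78,10.43 147.75,10.43 147.75,21.51 37.78,21.51.

Run 3: power S262 maps to stroke `#000000` (engrave). The run returns to its start, so emit a `<polygon>` with points (Y-flipped): 40.83,213.20 7.97,138.80 82.37,105.94 115.23,180.34.

Run 4: power S749 maps to stroke `#ff8800` (cut). The run is open, so emit a `<polyline>` with points (Y-flipped): 136.98,120.66 131.03,119.83 125.60,112.41 121.03,100.77 117.67,87.32 115.84,74.44 115.90,64.52 118.16,59.94 122.98,63.11.

<svg xmlns="http://www.w3.org/2000/svg" width="220.74mm" height="232.77mm" viewBox="0 0 220.74 232.77">
  <polygon points="12.26,105.82 20.78,104.20 27.35,109.85 27.04,118.51 20.07,123.66 11.69,121.43 8.22,113.48" fill="none" stroke="#ff8800"/>
  <polygon points="37.78,10.43 147.75,10.43 147.75,21.51 37.78,21.51" fill="none" stroke="#ff8800"/>
  <polygon points="40.83,213.20 7.97,138.80 82.37,105.94 115.23,180.34" fill="none" stroke="#000000"/>
  <polyline points="136.98,120.66 131.03,119.83 125.60,112.41 121.03,100.77 117.67,87.32 115.84,74.44 115.90,64.52 118.16,59.94 122.98,63.11" fill="none" stroke="#ff8800"/>
</svg>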